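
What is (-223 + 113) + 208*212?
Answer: 43986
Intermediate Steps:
(-223 + 113) + 208*212 = -110 + 44096 = 43986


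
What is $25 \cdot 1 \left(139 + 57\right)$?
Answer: $4900$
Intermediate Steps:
$25 \cdot 1 \left(139 + 57\right) = 25 \cdot 196 = 4900$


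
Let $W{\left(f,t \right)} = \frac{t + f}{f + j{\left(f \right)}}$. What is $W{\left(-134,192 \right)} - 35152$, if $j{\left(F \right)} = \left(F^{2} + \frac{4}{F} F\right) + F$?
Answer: $- \frac{310954563}{8846} \approx -35152.0$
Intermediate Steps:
$j{\left(F \right)} = 4 + F + F^{2}$ ($j{\left(F \right)} = \left(F^{2} + 4\right) + F = \left(4 + F^{2}\right) + F = 4 + F + F^{2}$)
$W{\left(f,t \right)} = \frac{f + t}{4 + f^{2} + 2 f}$ ($W{\left(f,t \right)} = \frac{t + f}{f + \left(4 + f + f^{2}\right)} = \frac{f + t}{4 + f^{2} + 2 f}$)
$W{\left(-134,192 \right)} - 35152 = \frac{-134 + 192}{4 + \left(-134\right)^{2} + 2 \left(-134\right)} - 35152 = \frac{1}{4 + 17956 - 268} \cdot 58 - 35152 = \frac{1}{17692} \cdot 58 - 35152 = \frac{29}{8846} - 35152 = - \frac{310954563}{8846}$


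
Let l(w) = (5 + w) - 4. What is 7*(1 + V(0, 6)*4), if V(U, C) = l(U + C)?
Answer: 203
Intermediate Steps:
l(w) = 1 + w
V(U, C) = 1 + C + U (V(U, C) = 1 + (U + C) = 1 + (C + U) = 1 + C + U)
7*(1 + V(0, 6)*4) = 7*(1 + (1 + 6 + 0)*4) = 7*(1 + 7*4) = 7*(1 + 28) = 7*29 = 203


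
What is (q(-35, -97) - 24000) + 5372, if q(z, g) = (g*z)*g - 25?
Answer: -347968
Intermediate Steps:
q(z, g) = -25 + z*g**2 (q(z, g) = z*g**2 - 25 = -25 + z*g**2)
(q(-35, -97) - 24000) + 5372 = ((-25 - 35*(-97)**2) - 24000) + 5372 = ((-25 - 35*9409) - 24000) + 5372 = ((-25 - 329315) - 24000) + 5372 = (-329340 - 24000) + 5372 = -353340 + 5372 = -347968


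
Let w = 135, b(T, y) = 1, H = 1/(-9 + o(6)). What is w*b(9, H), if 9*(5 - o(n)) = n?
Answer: 135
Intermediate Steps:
o(n) = 5 - n/9
H = -3/14 (H = 1/(-9 + (5 - 1/9*6)) = 1/(-9 + (5 - 2/3)) = 1/(-9 + 13/3) = 1/(-14/3) = -3/14 ≈ -0.21429)
w*b(9, H) = 135*1 = 135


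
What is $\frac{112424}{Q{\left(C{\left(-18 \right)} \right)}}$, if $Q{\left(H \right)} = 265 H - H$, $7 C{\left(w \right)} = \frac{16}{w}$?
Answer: $- \frac{295113}{88} \approx -3353.6$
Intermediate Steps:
$C{\left(w \right)} = \frac{16}{7 w}$ ($C{\left(w \right)} = \frac{16 \frac{1}{w}}{7} = \frac{16}{7 w}$)
$Q{\left(H \right)} = 264 H$
$\frac{112424}{Q{\left(C{\left(-18 \right)} \right)}} = \frac{112424}{264 \frac{16}{7 \left(-18\right)}} = \frac{112424}{264 \cdot \frac{16}{7} \left(- \frac{1}{18}\right)} = \frac{112424}{264 \left(- \frac{8}{63}\right)} = \frac{112424}{- \frac{704}{21}} = 112424 \left(- \frac{21}{704}\right) = - \frac{295113}{88}$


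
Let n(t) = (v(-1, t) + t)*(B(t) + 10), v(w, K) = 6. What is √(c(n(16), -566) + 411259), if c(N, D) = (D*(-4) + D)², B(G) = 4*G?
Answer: √3294463 ≈ 1815.1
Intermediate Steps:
n(t) = (6 + t)*(10 + 4*t) (n(t) = (6 + t)*(4*t + 10) = (6 + t)*(10 + 4*t))
c(N, D) = 9*D² (c(N, D) = (-4*D + D)² = (-3*D)² = 9*D²)
√(c(n(16), -566) + 411259) = √(9*(-566)² + 411259) = √(9*320356 + 411259) = √(2883204 + 411259) = √3294463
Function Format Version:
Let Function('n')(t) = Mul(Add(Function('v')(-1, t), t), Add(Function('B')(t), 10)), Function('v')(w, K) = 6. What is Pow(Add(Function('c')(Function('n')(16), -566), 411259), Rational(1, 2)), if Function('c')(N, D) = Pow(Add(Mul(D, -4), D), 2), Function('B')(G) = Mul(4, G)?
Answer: Pow(3294463, Rational(1, 2)) ≈ 1815.1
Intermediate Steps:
Function('n')(t) = Mul(Add(6, t), Add(10, Mul(4, t))) (Function('n')(t) = Mul(Add(6, t), Add(Mul(4, t), 10)) = Mul(Add(6, t), Add(10, Mul(4, t))))
Function('c')(N, D) = Mul(9, Pow(D, 2)) (Function('c')(N, D) = Pow(Add(Mul(-4, D), D), 2) = Pow(Mul(-3, D), 2) = Mul(9, Pow(D, 2)))
Pow(Add(Function('c')(Function('n')(16), -566), 411259), Rational(1, 2)) = Pow(Add(Mul(9, Pow(-566, 2)), 411259), Rational(1, 2)) = Pow(Add(Mul(9, 320356), 411259), Rational(1, 2)) = Pow(Add(2883204, 411259), Rational(1, 2)) = Pow(3294463, Rational(1, 2))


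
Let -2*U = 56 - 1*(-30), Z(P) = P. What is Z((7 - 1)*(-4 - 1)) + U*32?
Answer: -1406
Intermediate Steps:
U = -43 (U = -(56 - 1*(-30))/2 = -(56 + 30)/2 = -½*86 = -43)
Z((7 - 1)*(-4 - 1)) + U*32 = (7 - 1)*(-4 - 1) - 43*32 = 6*(-5) - 1376 = -30 - 1376 = -1406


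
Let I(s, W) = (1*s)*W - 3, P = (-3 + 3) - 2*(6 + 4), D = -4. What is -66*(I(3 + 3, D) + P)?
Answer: 3102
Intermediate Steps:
P = -20 (P = 0 - 2*10 = 0 - 20 = -20)
I(s, W) = -3 + W*s (I(s, W) = s*W - 3 = W*s - 3 = -3 + W*s)
-66*(I(3 + 3, D) + P) = -66*((-3 - 4*(3 + 3)) - 20) = -66*((-3 - 4*6) - 20) = -66*((-3 - 24) - 20) = -66*(-27 - 20) = -66*(-47) = -11*(-282) = 3102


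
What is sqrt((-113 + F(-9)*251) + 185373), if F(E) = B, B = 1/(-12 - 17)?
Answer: 3*sqrt(17310709)/29 ≈ 430.41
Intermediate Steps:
B = -1/29 (B = 1/(-29) = -1/29 ≈ -0.034483)
F(E) = -1/29
sqrt((-113 + F(-9)*251) + 185373) = sqrt((-113 - 1/29*251) + 185373) = sqrt((-113 - 251/29) + 185373) = sqrt(-3528/29 + 185373) = sqrt(5372289/29) = 3*sqrt(17310709)/29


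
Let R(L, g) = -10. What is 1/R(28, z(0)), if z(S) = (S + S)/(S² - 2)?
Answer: -⅒ ≈ -0.10000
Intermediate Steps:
z(S) = 2*S/(-2 + S²) (z(S) = (2*S)/(-2 + S²) = 2*S/(-2 + S²))
1/R(28, z(0)) = 1/(-10) = -⅒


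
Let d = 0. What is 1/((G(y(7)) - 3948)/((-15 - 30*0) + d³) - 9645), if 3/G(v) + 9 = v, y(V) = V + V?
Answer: -25/234546 ≈ -0.00010659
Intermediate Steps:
y(V) = 2*V
G(v) = 3/(-9 + v)
1/((G(y(7)) - 3948)/((-15 - 30*0) + d³) - 9645) = 1/((3/(-9 + 2*7) - 3948)/((-15 - 30*0) + 0³) - 9645) = 1/((3/(-9 + 14) - 3948)/((-15 + 0) + 0) - 9645) = 1/((3/5 - 3948)/(-15 + 0) - 9645) = 1/((3*(⅕) - 3948)/(-15) - 9645) = 1/((⅗ - 3948)*(-1/15) - 9645) = 1/(-19737/5*(-1/15) - 9645) = 1/(6579/25 - 9645) = 1/(-234546/25) = -25/234546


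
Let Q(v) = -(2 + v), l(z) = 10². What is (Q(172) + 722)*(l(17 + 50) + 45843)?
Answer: 25176764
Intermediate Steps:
l(z) = 100
Q(v) = -2 - v
(Q(172) + 722)*(l(17 + 50) + 45843) = ((-2 - 1*172) + 722)*(100 + 45843) = ((-2 - 172) + 722)*45943 = (-174 + 722)*45943 = 548*45943 = 25176764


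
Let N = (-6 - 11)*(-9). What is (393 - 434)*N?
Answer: -6273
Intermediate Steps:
N = 153 (N = -17*(-9) = 153)
(393 - 434)*N = (393 - 434)*153 = -41*153 = -6273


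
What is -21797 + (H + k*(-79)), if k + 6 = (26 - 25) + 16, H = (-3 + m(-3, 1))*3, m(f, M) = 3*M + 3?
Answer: -22657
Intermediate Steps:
m(f, M) = 3 + 3*M
H = 9 (H = (-3 + (3 + 3*1))*3 = (-3 + (3 + 3))*3 = (-3 + 6)*3 = 3*3 = 9)
k = 11 (k = -6 + ((26 - 25) + 16) = -6 + (1 + 16) = -6 + 17 = 11)
-21797 + (H + k*(-79)) = -21797 + (9 + 11*(-79)) = -21797 + (9 - 869) = -21797 - 860 = -22657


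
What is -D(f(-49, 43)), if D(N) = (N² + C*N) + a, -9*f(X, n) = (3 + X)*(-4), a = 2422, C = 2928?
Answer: 4618730/81 ≈ 57021.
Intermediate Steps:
f(X, n) = 4/3 + 4*X/9 (f(X, n) = -(3 + X)*(-4)/9 = -(-12 - 4*X)/9 = 4/3 + 4*X/9)
D(N) = 2422 + N² + 2928*N (D(N) = (N² + 2928*N) + 2422 = 2422 + N² + 2928*N)
-D(f(-49, 43)) = -(2422 + (4/3 + (4/9)*(-49))² + 2928*(4/3 + (4/9)*(-49))) = -(2422 + (4/3 - 196/9)² + 2928*(4/3 - 196/9)) = -(2422 + (-184/9)² + 2928*(-184/9)) = -(2422 + 33856/81 - 179584/3) = -1*(-4618730/81) = 4618730/81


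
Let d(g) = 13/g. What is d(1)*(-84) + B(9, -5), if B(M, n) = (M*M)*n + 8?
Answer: -1489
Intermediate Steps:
B(M, n) = 8 + n*M² (B(M, n) = M²*n + 8 = n*M² + 8 = 8 + n*M²)
d(1)*(-84) + B(9, -5) = (13/1)*(-84) + (8 - 5*9²) = (13*1)*(-84) + (8 - 5*81) = 13*(-84) + (8 - 405) = -1092 - 397 = -1489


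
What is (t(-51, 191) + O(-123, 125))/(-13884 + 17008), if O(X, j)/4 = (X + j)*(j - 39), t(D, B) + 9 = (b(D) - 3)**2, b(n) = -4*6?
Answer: 32/71 ≈ 0.45070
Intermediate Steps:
b(n) = -24
t(D, B) = 720 (t(D, B) = -9 + (-24 - 3)**2 = -9 + (-27)**2 = -9 + 729 = 720)
O(X, j) = 4*(-39 + j)*(X + j) (O(X, j) = 4*((X + j)*(j - 39)) = 4*((X + j)*(-39 + j)) = 4*((-39 + j)*(X + j)) = 4*(-39 + j)*(X + j))
(t(-51, 191) + O(-123, 125))/(-13884 + 17008) = (720 + (-156*(-123) - 156*125 + 4*125**2 + 4*(-123)*125))/(-13884 + 17008) = (720 + (19188 - 19500 + 4*15625 - 61500))/3124 = (720 + (19188 - 19500 + 62500 - 61500))*(1/3124) = (720 + 688)*(1/3124) = 1408*(1/3124) = 32/71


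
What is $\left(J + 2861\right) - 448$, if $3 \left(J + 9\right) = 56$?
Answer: $\frac{7268}{3} \approx 2422.7$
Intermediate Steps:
$J = \frac{29}{3}$ ($J = -9 + \frac{1}{3} \cdot 56 = -9 + \frac{56}{3} = \frac{29}{3} \approx 9.6667$)
$\left(J + 2861\right) - 448 = \left(\frac{29}{3} + 2861\right) - 448 = \frac{8612}{3} - 448 = \frac{7268}{3}$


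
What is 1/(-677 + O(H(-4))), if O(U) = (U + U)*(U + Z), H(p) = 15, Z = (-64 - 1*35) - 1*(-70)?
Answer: -1/1097 ≈ -0.00091158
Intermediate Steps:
Z = -29 (Z = (-64 - 35) + 70 = -99 + 70 = -29)
O(U) = 2*U*(-29 + U) (O(U) = (U + U)*(U - 29) = (2*U)*(-29 + U) = 2*U*(-29 + U))
1/(-677 + O(H(-4))) = 1/(-677 + 2*15*(-29 + 15)) = 1/(-677 + 2*15*(-14)) = 1/(-677 - 420) = 1/(-1097) = -1/1097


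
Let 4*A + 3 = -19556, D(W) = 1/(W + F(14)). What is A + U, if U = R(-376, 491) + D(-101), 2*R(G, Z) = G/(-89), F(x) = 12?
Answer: -1740003/356 ≈ -4887.6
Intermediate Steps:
R(G, Z) = -G/178 (R(G, Z) = (G/(-89))/2 = (G*(-1/89))/2 = (-G/89)/2 = -G/178)
D(W) = 1/(12 + W) (D(W) = 1/(W + 12) = 1/(12 + W))
U = 187/89 (U = -1/178*(-376) + 1/(12 - 101) = 188/89 + 1/(-89) = 188/89 - 1/89 = 187/89 ≈ 2.1011)
A = -19559/4 (A = -¾ + (¼)*(-19556) = -¾ - 4889 = -19559/4 ≈ -4889.8)
A + U = -19559/4 + 187/89 = -1740003/356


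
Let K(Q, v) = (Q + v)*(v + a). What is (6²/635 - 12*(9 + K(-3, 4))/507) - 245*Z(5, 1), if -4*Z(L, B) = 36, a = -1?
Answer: 236605179/107315 ≈ 2204.8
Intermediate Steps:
Z(L, B) = -9 (Z(L, B) = -¼*36 = -9)
K(Q, v) = (-1 + v)*(Q + v) (K(Q, v) = (Q + v)*(v - 1) = (Q + v)*(-1 + v) = (-1 + v)*(Q + v))
(6²/635 - 12*(9 + K(-3, 4))/507) - 245*Z(5, 1) = (6²/635 - 12*(9 + (4² - 1*(-3) - 1*4 - 3*4))/507) - 245*(-9) = (36*(1/635) - 12*(9 + (16 + 3 - 4 - 12))*(1/507)) + 2205 = (36/635 - 12*(9 + 3)*(1/507)) + 2205 = (36/635 - 12*12*(1/507)) + 2205 = (36/635 - 144*1/507) + 2205 = (36/635 - 48/169) + 2205 = -24396/107315 + 2205 = 236605179/107315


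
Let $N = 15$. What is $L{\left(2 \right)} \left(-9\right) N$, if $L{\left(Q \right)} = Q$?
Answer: $-270$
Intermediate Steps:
$L{\left(2 \right)} \left(-9\right) N = 2 \left(-9\right) 15 = \left(-18\right) 15 = -270$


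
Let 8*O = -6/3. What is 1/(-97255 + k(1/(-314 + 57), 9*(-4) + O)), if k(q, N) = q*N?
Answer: -1028/99977995 ≈ -1.0282e-5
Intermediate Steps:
O = -¼ (O = (-6/3)/8 = (-6*⅓)/8 = (⅛)*(-2) = -¼ ≈ -0.25000)
k(q, N) = N*q
1/(-97255 + k(1/(-314 + 57), 9*(-4) + O)) = 1/(-97255 + (9*(-4) - ¼)/(-314 + 57)) = 1/(-97255 + (-36 - ¼)/(-257)) = 1/(-97255 - 145/4*(-1/257)) = 1/(-97255 + 145/1028) = 1/(-99977995/1028) = -1028/99977995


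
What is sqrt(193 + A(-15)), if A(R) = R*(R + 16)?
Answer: sqrt(178) ≈ 13.342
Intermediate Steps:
A(R) = R*(16 + R)
sqrt(193 + A(-15)) = sqrt(193 - 15*(16 - 15)) = sqrt(193 - 15*1) = sqrt(193 - 15) = sqrt(178)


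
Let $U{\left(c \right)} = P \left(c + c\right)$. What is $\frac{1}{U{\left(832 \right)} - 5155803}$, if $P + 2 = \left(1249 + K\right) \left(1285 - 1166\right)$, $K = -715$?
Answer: $\frac{1}{100581413} \approx 9.9422 \cdot 10^{-9}$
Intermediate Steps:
$P = 63544$ ($P = -2 + \left(1249 - 715\right) \left(1285 - 1166\right) = -2 + 534 \cdot 119 = -2 + 63546 = 63544$)
$U{\left(c \right)} = 127088 c$ ($U{\left(c \right)} = 63544 \left(c + c\right) = 63544 \cdot 2 c = 127088 c$)
$\frac{1}{U{\left(832 \right)} - 5155803} = \frac{1}{127088 \cdot 832 - 5155803} = \frac{1}{105737216 - 5155803} = \frac{1}{100581413}$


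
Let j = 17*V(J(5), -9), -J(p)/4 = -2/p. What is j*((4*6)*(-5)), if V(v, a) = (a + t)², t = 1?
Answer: -130560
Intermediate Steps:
J(p) = 8/p (J(p) = -(-8)/p = 8/p)
V(v, a) = (1 + a)² (V(v, a) = (a + 1)² = (1 + a)²)
j = 1088 (j = 17*(1 - 9)² = 17*(-8)² = 17*64 = 1088)
j*((4*6)*(-5)) = 1088*((4*6)*(-5)) = 1088*(24*(-5)) = 1088*(-120) = -130560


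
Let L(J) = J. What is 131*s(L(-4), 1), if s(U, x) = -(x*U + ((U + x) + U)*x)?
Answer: 1441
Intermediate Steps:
s(U, x) = -U*x - x*(x + 2*U) (s(U, x) = -(U*x + (x + 2*U)*x) = -(U*x + x*(x + 2*U)) = -U*x - x*(x + 2*U))
131*s(L(-4), 1) = 131*(-1*1*(1 + 3*(-4))) = 131*(-1*1*(1 - 12)) = 131*(-1*1*(-11)) = 131*11 = 1441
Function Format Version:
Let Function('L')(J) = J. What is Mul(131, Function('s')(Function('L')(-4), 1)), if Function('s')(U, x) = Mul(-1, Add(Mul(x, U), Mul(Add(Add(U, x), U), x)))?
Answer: 1441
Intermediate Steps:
Function('s')(U, x) = Add(Mul(-1, U, x), Mul(-1, x, Add(x, Mul(2, U)))) (Function('s')(U, x) = Mul(-1, Add(Mul(U, x), Mul(Add(x, Mul(2, U)), x))) = Mul(-1, Add(Mul(U, x), Mul(x, Add(x, Mul(2, U))))) = Add(Mul(-1, U, x), Mul(-1, x, Add(x, Mul(2, U)))))
Mul(131, Function('s')(Function('L')(-4), 1)) = Mul(131, Mul(-1, 1, Add(1, Mul(3, -4)))) = Mul(131, Mul(-1, 1, Add(1, -12))) = Mul(131, Mul(-1, 1, -11)) = Mul(131, 11) = 1441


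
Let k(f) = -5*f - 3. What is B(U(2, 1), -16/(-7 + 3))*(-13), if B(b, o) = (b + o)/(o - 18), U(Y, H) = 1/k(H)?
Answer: 403/112 ≈ 3.5982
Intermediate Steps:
k(f) = -3 - 5*f
U(Y, H) = 1/(-3 - 5*H)
B(b, o) = (b + o)/(-18 + o)
B(U(2, 1), -16/(-7 + 3))*(-13) = ((-1/(3 + 5*1) - 16/(-7 + 3))/(-18 - 16/(-7 + 3)))*(-13) = ((-1/(3 + 5) - 16/(-4))/(-18 - 16/(-4)))*(-13) = ((-1/8 - 16*(-¼))/(-18 - 16*(-¼)))*(-13) = ((-1*⅛ + 4)/(-18 + 4))*(-13) = ((-⅛ + 4)/(-14))*(-13) = -1/14*31/8*(-13) = -31/112*(-13) = 403/112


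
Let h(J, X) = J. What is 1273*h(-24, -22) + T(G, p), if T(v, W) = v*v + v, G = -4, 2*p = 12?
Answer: -30540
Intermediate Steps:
p = 6 (p = (½)*12 = 6)
T(v, W) = v + v² (T(v, W) = v² + v = v + v²)
1273*h(-24, -22) + T(G, p) = 1273*(-24) - 4*(1 - 4) = -30552 - 4*(-3) = -30552 + 12 = -30540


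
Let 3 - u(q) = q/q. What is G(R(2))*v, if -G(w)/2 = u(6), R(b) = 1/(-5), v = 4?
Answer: -16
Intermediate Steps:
u(q) = 2 (u(q) = 3 - q/q = 3 - 1*1 = 3 - 1 = 2)
R(b) = -⅕
G(w) = -4 (G(w) = -2*2 = -4)
G(R(2))*v = -4*4 = -16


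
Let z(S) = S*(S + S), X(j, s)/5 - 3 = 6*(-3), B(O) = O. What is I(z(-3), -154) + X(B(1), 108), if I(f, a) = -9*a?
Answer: 1311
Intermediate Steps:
X(j, s) = -75 (X(j, s) = 15 + 5*(6*(-3)) = 15 + 5*(-18) = 15 - 90 = -75)
z(S) = 2*S² (z(S) = S*(2*S) = 2*S²)
I(z(-3), -154) + X(B(1), 108) = -9*(-154) - 75 = 1386 - 75 = 1311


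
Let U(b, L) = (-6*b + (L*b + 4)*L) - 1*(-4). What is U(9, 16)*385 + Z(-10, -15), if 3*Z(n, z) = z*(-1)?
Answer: 892435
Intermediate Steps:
Z(n, z) = -z/3 (Z(n, z) = (z*(-1))/3 = (-z)/3 = -z/3)
U(b, L) = 4 - 6*b + L*(4 + L*b) (U(b, L) = (-6*b + (4 + L*b)*L) + 4 = (-6*b + L*(4 + L*b)) + 4 = 4 - 6*b + L*(4 + L*b))
U(9, 16)*385 + Z(-10, -15) = (4 - 6*9 + 4*16 + 9*16**2)*385 - 1/3*(-15) = (4 - 54 + 64 + 9*256)*385 + 5 = (4 - 54 + 64 + 2304)*385 + 5 = 2318*385 + 5 = 892430 + 5 = 892435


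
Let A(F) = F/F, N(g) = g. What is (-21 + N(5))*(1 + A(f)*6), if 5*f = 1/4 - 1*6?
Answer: -112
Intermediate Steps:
f = -23/20 (f = (1/4 - 1*6)/5 = (¼ - 6)/5 = (⅕)*(-23/4) = -23/20 ≈ -1.1500)
A(F) = 1
(-21 + N(5))*(1 + A(f)*6) = (-21 + 5)*(1 + 1*6) = -16*(1 + 6) = -16*7 = -112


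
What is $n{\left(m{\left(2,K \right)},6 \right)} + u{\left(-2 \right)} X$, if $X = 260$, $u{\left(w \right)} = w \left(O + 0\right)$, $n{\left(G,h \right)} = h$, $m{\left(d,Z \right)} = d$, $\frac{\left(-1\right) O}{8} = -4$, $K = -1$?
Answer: $-16634$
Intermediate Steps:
$O = 32$ ($O = \left(-8\right) \left(-4\right) = 32$)
$u{\left(w \right)} = 32 w$ ($u{\left(w \right)} = w \left(32 + 0\right) = w 32 = 32 w$)
$n{\left(m{\left(2,K \right)},6 \right)} + u{\left(-2 \right)} X = 6 + 32 \left(-2\right) 260 = 6 - 16640 = -16634$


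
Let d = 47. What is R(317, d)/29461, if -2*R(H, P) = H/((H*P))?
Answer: -1/2769334 ≈ -3.6110e-7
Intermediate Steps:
R(H, P) = -1/(2*P) (R(H, P) = -H/(2*(H*P)) = -H*1/(H*P)/2 = -1/(2*P))
R(317, d)/29461 = -½/47/29461 = -½*1/47*(1/29461) = -1/94*1/29461 = -1/2769334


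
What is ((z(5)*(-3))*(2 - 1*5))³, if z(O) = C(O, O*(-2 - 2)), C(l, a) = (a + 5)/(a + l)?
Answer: 729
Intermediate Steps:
C(l, a) = (5 + a)/(a + l)
z(O) = -(5 - 4*O)/(3*O) (z(O) = (5 + O*(-2 - 2))/(O*(-2 - 2) + O) = (5 + O*(-4))/(O*(-4) + O) = (5 - 4*O)/(-4*O + O) = (5 - 4*O)/((-3*O)) = (-1/(3*O))*(5 - 4*O) = -(5 - 4*O)/(3*O))
((z(5)*(-3))*(2 - 1*5))³ = ((((⅓)*(-5 + 4*5)/5)*(-3))*(2 - 1*5))³ = ((((⅓)*(⅕)*(-5 + 20))*(-3))*(2 - 5))³ = ((((⅓)*(⅕)*15)*(-3))*(-3))³ = ((1*(-3))*(-3))³ = (-3*(-3))³ = 9³ = 729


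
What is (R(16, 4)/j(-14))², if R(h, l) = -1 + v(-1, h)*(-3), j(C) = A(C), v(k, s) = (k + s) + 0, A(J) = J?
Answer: 529/49 ≈ 10.796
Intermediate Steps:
v(k, s) = k + s
j(C) = C
R(h, l) = 2 - 3*h (R(h, l) = -1 + (-1 + h)*(-3) = -1 + (3 - 3*h) = 2 - 3*h)
(R(16, 4)/j(-14))² = ((2 - 3*16)/(-14))² = ((2 - 48)*(-1/14))² = (-46*(-1/14))² = (23/7)² = 529/49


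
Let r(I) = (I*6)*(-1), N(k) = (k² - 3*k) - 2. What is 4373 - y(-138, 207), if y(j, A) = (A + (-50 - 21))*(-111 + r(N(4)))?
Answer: 21101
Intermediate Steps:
N(k) = -2 + k² - 3*k
r(I) = -6*I (r(I) = (6*I)*(-1) = -6*I)
y(j, A) = 8733 - 123*A (y(j, A) = (A + (-50 - 21))*(-111 - 6*(-2 + 4² - 3*4)) = (A - 71)*(-111 - 6*(-2 + 16 - 12)) = (-71 + A)*(-111 - 6*2) = (-71 + A)*(-111 - 12) = (-71 + A)*(-123) = 8733 - 123*A)
4373 - y(-138, 207) = 4373 - (8733 - 123*207) = 4373 - (8733 - 25461) = 4373 - 1*(-16728) = 4373 + 16728 = 21101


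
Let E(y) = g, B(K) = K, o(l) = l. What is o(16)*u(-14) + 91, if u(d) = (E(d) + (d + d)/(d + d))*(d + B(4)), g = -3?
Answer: 411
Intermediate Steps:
E(y) = -3
u(d) = -8 - 2*d (u(d) = (-3 + (d + d)/(d + d))*(d + 4) = (-3 + (2*d)/((2*d)))*(4 + d) = (-3 + (2*d)*(1/(2*d)))*(4 + d) = (-3 + 1)*(4 + d) = -2*(4 + d) = -8 - 2*d)
o(16)*u(-14) + 91 = 16*(-8 - 2*(-14)) + 91 = 16*(-8 + 28) + 91 = 16*20 + 91 = 320 + 91 = 411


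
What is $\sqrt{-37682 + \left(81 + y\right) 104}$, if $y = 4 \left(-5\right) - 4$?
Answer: $i \sqrt{31754} \approx 178.2 i$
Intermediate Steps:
$y = -24$ ($y = -20 - 4 = -24$)
$\sqrt{-37682 + \left(81 + y\right) 104} = \sqrt{-37682 + \left(81 - 24\right) 104} = \sqrt{-37682 + 57 \cdot 104} = \sqrt{-37682 + 5928} = \sqrt{-31754} = i \sqrt{31754}$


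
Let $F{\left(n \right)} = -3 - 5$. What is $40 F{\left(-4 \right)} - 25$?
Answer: $-345$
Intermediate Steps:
$F{\left(n \right)} = -8$ ($F{\left(n \right)} = -3 - 5 = -8$)
$40 F{\left(-4 \right)} - 25 = 40 \left(-8\right) - 25 = -320 - 25 = -345$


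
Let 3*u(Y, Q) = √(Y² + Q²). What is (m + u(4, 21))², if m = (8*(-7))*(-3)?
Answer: (504 + √457)²/9 ≈ 30669.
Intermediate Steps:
m = 168 (m = -56*(-3) = 168)
u(Y, Q) = √(Q² + Y²)/3 (u(Y, Q) = √(Y² + Q²)/3 = √(Q² + Y²)/3)
(m + u(4, 21))² = (168 + √(21² + 4²)/3)² = (168 + √(441 + 16)/3)² = (168 + √457/3)²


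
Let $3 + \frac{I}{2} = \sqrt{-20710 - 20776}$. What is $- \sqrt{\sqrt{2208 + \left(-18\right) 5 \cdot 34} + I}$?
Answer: $- \sqrt{-6 + 2 i \sqrt{213} + 2 i \sqrt{41486}} \approx -14.673 - 14.876 i$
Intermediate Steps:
$I = -6 + 2 i \sqrt{41486}$ ($I = -6 + 2 \sqrt{-20710 - 20776} = -6 + 2 \sqrt{-41486} = -6 + 2 i \sqrt{41486} \approx -6.0 + 407.36 i$)
$- \sqrt{\sqrt{2208 + \left(-18\right) 5 \cdot 34} + I} = - \sqrt{\sqrt{2208 + \left(-18\right) 5 \cdot 34} - \left(6 - 2 i \sqrt{41486}\right)} = - \sqrt{\sqrt{2208 - 3060} - \left(6 - 2 i \sqrt{41486}\right)} = - \sqrt{\sqrt{-852} - \left(6 - 2 i \sqrt{41486}\right)} = - \sqrt{2 i \sqrt{213} - \left(6 - 2 i \sqrt{41486}\right)} = - \sqrt{-6 + 2 i \sqrt{213} + 2 i \sqrt{41486}}$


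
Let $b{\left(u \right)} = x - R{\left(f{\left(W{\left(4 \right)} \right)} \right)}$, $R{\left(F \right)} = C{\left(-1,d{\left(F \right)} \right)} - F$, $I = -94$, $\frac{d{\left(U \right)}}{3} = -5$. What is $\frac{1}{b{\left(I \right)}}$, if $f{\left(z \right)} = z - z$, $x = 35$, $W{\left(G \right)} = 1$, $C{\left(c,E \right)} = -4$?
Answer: $\frac{1}{39} \approx 0.025641$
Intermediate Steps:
$d{\left(U \right)} = -15$ ($d{\left(U \right)} = 3 \left(-5\right) = -15$)
$f{\left(z \right)} = 0$
$R{\left(F \right)} = -4 - F$
$b{\left(u \right)} = 39$ ($b{\left(u \right)} = 35 - \left(-4 - 0\right) = 35 - \left(-4 + 0\right) = 35 - -4 = 35 + 4 = 39$)
$\frac{1}{b{\left(I \right)}} = \frac{1}{39}$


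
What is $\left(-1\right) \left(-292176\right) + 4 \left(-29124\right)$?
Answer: $175680$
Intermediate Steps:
$\left(-1\right) \left(-292176\right) + 4 \left(-29124\right) = 292176 - 116496 = 175680$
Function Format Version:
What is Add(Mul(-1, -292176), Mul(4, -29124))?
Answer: 175680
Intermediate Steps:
Add(Mul(-1, -292176), Mul(4, -29124)) = Add(292176, -116496) = 175680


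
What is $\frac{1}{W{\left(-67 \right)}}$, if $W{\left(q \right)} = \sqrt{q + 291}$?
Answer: $\frac{\sqrt{14}}{56} \approx 0.066815$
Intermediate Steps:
$W{\left(q \right)} = \sqrt{291 + q}$
$\frac{1}{W{\left(-67 \right)}} = \frac{1}{\sqrt{291 - 67}} = \frac{1}{\sqrt{224}} = \frac{1}{4 \sqrt{14}} = \frac{\sqrt{14}}{56}$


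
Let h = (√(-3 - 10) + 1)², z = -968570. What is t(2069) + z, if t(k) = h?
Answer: -968582 + 2*I*√13 ≈ -9.6858e+5 + 7.2111*I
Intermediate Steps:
h = (1 + I*√13)² (h = (√(-13) + 1)² = (I*√13 + 1)² = (1 + I*√13)² ≈ -12.0 + 7.2111*I)
t(k) = (1 + I*√13)²
t(2069) + z = (1 + I*√13)² - 968570 = -968570 + (1 + I*√13)²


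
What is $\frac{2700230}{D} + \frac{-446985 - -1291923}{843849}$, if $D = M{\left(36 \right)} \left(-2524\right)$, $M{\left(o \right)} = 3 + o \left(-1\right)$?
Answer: $\frac{130497942287}{3904770606} \approx 33.42$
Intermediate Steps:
$M{\left(o \right)} = 3 - o$
$D = 83292$ ($D = \left(3 - 36\right) \left(-2524\right) = \left(-33\right) \left(-2524\right) = 83292$)
$\frac{2700230}{D} + \frac{-446985 - -1291923}{843849} = \frac{2700230}{83292} + \frac{-446985 - -1291923}{843849} = 2700230 \cdot \frac{1}{83292} + \left(-446985 + 1291923\right) \frac{1}{843849} = \frac{1350115}{41646} + 844938 \cdot \frac{1}{843849} = \frac{1350115}{41646} + \frac{93882}{93761} = \frac{130497942287}{3904770606}$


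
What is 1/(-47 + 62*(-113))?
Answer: -1/7053 ≈ -0.00014178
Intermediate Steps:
1/(-47 + 62*(-113)) = 1/(-47 - 7006) = 1/(-7053) = -1/7053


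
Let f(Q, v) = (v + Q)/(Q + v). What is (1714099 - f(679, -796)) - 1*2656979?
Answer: -942881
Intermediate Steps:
f(Q, v) = 1 (f(Q, v) = (Q + v)/(Q + v) = 1)
(1714099 - f(679, -796)) - 1*2656979 = (1714099 - 1*1) - 1*2656979 = (1714099 - 1) - 2656979 = 1714098 - 2656979 = -942881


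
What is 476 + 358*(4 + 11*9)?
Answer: 37350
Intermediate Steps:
476 + 358*(4 + 11*9) = 476 + 358*(4 + 99) = 476 + 358*103 = 476 + 36874 = 37350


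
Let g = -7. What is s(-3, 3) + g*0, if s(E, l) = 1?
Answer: 1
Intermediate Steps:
s(-3, 3) + g*0 = 1 - 7*0 = 1 + 0 = 1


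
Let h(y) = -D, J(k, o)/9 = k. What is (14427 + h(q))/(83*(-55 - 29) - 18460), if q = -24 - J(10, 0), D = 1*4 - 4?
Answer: -14427/25432 ≈ -0.56728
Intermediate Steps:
J(k, o) = 9*k
D = 0 (D = 4 - 4 = 0)
q = -114 (q = -24 - 9*10 = -24 - 1*90 = -24 - 90 = -114)
h(y) = 0 (h(y) = -1*0 = 0)
(14427 + h(q))/(83*(-55 - 29) - 18460) = (14427 + 0)/(83*(-55 - 29) - 18460) = 14427/(83*(-84) - 18460) = 14427/(-6972 - 18460) = 14427/(-25432) = 14427*(-1/25432) = -14427/25432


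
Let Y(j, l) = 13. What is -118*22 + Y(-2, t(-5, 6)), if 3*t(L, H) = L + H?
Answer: -2583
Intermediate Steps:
t(L, H) = H/3 + L/3 (t(L, H) = (L + H)/3 = (H + L)/3 = H/3 + L/3)
-118*22 + Y(-2, t(-5, 6)) = -118*22 + 13 = -2596 + 13 = -2583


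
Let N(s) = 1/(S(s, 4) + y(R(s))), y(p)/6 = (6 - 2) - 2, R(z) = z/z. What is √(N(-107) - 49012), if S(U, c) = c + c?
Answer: I*√4901195/10 ≈ 221.39*I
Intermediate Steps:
R(z) = 1
y(p) = 12 (y(p) = 6*((6 - 2) - 2) = 6*(4 - 2) = 6*2 = 12)
S(U, c) = 2*c
N(s) = 1/20 (N(s) = 1/(2*4 + 12) = 1/(8 + 12) = 1/20)
√(N(-107) - 49012) = √(1/20 - 49012) = √(-980239/20) = I*√4901195/10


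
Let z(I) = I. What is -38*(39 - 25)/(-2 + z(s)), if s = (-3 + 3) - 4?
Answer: 266/3 ≈ 88.667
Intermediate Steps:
s = -4 (s = 0 - 4 = -4)
-38*(39 - 25)/(-2 + z(s)) = -38*(39 - 25)/(-2 - 4) = -532/(-6) = -532*(-1)/6 = -38*(-7/3) = 266/3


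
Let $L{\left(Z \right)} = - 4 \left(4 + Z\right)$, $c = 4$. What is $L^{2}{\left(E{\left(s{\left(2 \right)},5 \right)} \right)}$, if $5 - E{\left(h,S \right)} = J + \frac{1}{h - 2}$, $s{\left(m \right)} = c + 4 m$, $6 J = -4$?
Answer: $\frac{329476}{225} \approx 1464.3$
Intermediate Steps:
$J = - \frac{2}{3}$ ($J = \frac{1}{6} \left(-4\right) = - \frac{2}{3} \approx -0.66667$)
$s{\left(m \right)} = 4 + 4 m$
$E{\left(h,S \right)} = \frac{17}{3} - \frac{1}{-2 + h}$ ($E{\left(h,S \right)} = 5 - \left(- \frac{2}{3} + \frac{1}{h - 2}\right) = 5 - \left(- \frac{2}{3} + \frac{1}{-2 + h}\right) = 5 + \left(\frac{2}{3} - \frac{1}{-2 + h}\right) = \frac{17}{3} - \frac{1}{-2 + h}$)
$L{\left(Z \right)} = -16 - 4 Z$
$L^{2}{\left(E{\left(s{\left(2 \right)},5 \right)} \right)} = \left(-16 - 4 \frac{-37 + 17 \left(4 + 4 \cdot 2\right)}{3 \left(-2 + \left(4 + 4 \cdot 2\right)\right)}\right)^{2} = \left(-16 - 4 \frac{-37 + 17 \left(4 + 8\right)}{3 \left(-2 + \left(4 + 8\right)\right)}\right)^{2} = \left(-16 - 4 \frac{-37 + 17 \cdot 12}{3 \left(-2 + 12\right)}\right)^{2} = \left(-16 - 4 \frac{-37 + 204}{3 \cdot 10}\right)^{2} = \left(-16 - 4 \cdot \frac{1}{3} \cdot \frac{1}{10} \cdot 167\right)^{2} = \left(-16 - \frac{334}{15}\right)^{2} = \left(- \frac{574}{15}\right)^{2} = \frac{329476}{225}$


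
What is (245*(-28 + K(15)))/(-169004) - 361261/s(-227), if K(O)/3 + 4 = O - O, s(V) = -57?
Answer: 15263778161/2408307 ≈ 6338.0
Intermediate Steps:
K(O) = -12 (K(O) = -12 + 3*(O - O) = -12 + 3*0 = -12 + 0 = -12)
(245*(-28 + K(15)))/(-169004) - 361261/s(-227) = (245*(-28 - 12))/(-169004) - 361261/(-57) = (245*(-40))*(-1/169004) - 361261*(-1/57) = -9800*(-1/169004) + 361261/57 = 2450/42251 + 361261/57 = 15263778161/2408307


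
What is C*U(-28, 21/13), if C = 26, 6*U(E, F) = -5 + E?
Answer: -143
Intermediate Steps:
U(E, F) = -⅚ + E/6 (U(E, F) = (-5 + E)/6 = -⅚ + E/6)
C*U(-28, 21/13) = 26*(-⅚ + (⅙)*(-28)) = 26*(-⅚ - 14/3) = 26*(-11/2) = -143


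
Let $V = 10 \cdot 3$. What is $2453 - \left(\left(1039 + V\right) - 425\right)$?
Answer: $1809$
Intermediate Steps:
$V = 30$
$2453 - \left(\left(1039 + V\right) - 425\right) = 2453 - \left(\left(1039 + 30\right) - 425\right) = 2453 - \left(1069 - 425\right) = 2453 - 644 = 1809$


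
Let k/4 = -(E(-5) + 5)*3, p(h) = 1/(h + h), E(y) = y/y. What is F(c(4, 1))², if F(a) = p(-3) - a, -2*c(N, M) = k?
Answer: 47089/36 ≈ 1308.0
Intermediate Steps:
E(y) = 1
p(h) = 1/(2*h)
k = -72 (k = 4*(-(1 + 5)*3) = 4*(-1*6*3) = 4*(-6*3) = 4*(-18) = -72)
c(N, M) = 36 (c(N, M) = -½*(-72) = 36)
F(a) = -⅙ - a (F(a) = (½)/(-3) - a = (½)*(-⅓) - a = -⅙ - a)
F(c(4, 1))² = (-⅙ - 1*36)² = (-⅙ - 36)² = (-217/6)² = 47089/36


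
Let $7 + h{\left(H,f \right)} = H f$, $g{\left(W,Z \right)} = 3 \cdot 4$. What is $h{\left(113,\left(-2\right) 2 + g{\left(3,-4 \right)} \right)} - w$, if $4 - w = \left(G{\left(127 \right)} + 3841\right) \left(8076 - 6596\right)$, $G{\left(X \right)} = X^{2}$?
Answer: $29556493$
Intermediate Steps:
$g{\left(W,Z \right)} = 12$
$h{\left(H,f \right)} = -7 + H f$
$w = -29555596$ ($w = 4 - \left(127^{2} + 3841\right) \left(8076 - 6596\right) = 4 - \left(16129 + 3841\right) 1480 = 4 - 19970 \cdot 1480 = 4 - 29555600 = -29555596$)
$h{\left(113,\left(-2\right) 2 + g{\left(3,-4 \right)} \right)} - w = \left(-7 + 113 \left(\left(-2\right) 2 + 12\right)\right) - -29555596 = \left(-7 + 113 \left(-4 + 12\right)\right) + 29555596 = \left(-7 + 113 \cdot 8\right) + 29555596 = \left(-7 + 904\right) + 29555596 = 897 + 29555596 = 29556493$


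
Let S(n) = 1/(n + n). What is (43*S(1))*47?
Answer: 2021/2 ≈ 1010.5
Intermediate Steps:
S(n) = 1/(2*n)
(43*S(1))*47 = (43*((½)/1))*47 = (43*((½)*1))*47 = (43*(½))*47 = (43/2)*47 = 2021/2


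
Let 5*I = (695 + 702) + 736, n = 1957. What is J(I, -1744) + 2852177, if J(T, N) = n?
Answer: 2854134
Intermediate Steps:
I = 2133/5 (I = ((695 + 702) + 736)/5 = (1397 + 736)/5 = (1/5)*2133 = 2133/5 ≈ 426.60)
J(T, N) = 1957
J(I, -1744) + 2852177 = 1957 + 2852177 = 2854134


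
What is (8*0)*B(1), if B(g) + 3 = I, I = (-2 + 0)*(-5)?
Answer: 0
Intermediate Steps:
I = 10 (I = -2*(-5) = 10)
B(g) = 7 (B(g) = -3 + 10 = 7)
(8*0)*B(1) = (8*0)*7 = 0*7 = 0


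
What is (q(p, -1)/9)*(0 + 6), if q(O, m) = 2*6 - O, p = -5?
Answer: 34/3 ≈ 11.333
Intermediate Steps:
q(O, m) = 12 - O
(q(p, -1)/9)*(0 + 6) = ((12 - 1*(-5))/9)*(0 + 6) = ((12 + 5)*(⅑))*6 = (17*(⅑))*6 = (17/9)*6 = 34/3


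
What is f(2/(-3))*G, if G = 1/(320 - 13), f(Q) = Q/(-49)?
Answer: 2/45129 ≈ 4.4317e-5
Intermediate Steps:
f(Q) = -Q/49 (f(Q) = Q*(-1/49) = -Q/49)
G = 1/307 ≈ 0.0032573
f(2/(-3))*G = -2/(49*(-3))*(1/307) = -2*(-1)/(49*3)*(1/307) = -1/49*(-2/3)*(1/307) = (2/147)*(1/307) = 2/45129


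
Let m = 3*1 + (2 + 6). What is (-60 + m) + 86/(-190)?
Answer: -4698/95 ≈ -49.453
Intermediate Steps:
m = 11 (m = 3 + 8 = 11)
(-60 + m) + 86/(-190) = (-60 + 11) + 86/(-190) = -49 + 86*(-1/190) = -49 - 43/95 = -4698/95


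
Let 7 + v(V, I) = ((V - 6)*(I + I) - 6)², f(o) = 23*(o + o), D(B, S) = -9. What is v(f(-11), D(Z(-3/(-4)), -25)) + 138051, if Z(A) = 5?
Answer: 84962144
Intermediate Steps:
f(o) = 46*o (f(o) = 23*(2*o) = 46*o)
v(V, I) = -7 + (-6 + 2*I*(-6 + V))² (v(V, I) = -7 + ((V - 6)*(I + I) - 6)² = -7 + ((-6 + V)*(2*I) - 6)² = -7 + (2*I*(-6 + V) - 6)² = -7 + (-6 + 2*I*(-6 + V))²)
v(f(-11), D(Z(-3/(-4)), -25)) + 138051 = (-7 + 4*(3 + 6*(-9) - 1*(-9)*46*(-11))²) + 138051 = (-7 + 4*(3 - 54 - 1*(-9)*(-506))²) + 138051 = (-7 + 4*(3 - 54 - 4554)²) + 138051 = (-7 + 4*(-4605)²) + 138051 = (-7 + 4*21206025) + 138051 = (-7 + 84824100) + 138051 = 84824093 + 138051 = 84962144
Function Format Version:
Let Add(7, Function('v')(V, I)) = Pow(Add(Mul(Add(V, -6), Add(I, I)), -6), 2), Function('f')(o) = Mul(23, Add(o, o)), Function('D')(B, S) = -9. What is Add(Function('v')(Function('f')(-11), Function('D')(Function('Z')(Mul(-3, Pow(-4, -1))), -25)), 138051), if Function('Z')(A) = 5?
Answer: 84962144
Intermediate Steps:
Function('f')(o) = Mul(46, o) (Function('f')(o) = Mul(23, Mul(2, o)) = Mul(46, o))
Function('v')(V, I) = Add(-7, Pow(Add(-6, Mul(2, I, Add(-6, V))), 2)) (Function('v')(V, I) = Add(-7, Pow(Add(Mul(Add(V, -6), Add(I, I)), -6), 2)) = Add(-7, Pow(Add(Mul(Add(-6, V), Mul(2, I)), -6), 2)) = Add(-7, Pow(Add(Mul(2, I, Add(-6, V)), -6), 2)) = Add(-7, Pow(Add(-6, Mul(2, I, Add(-6, V))), 2)))
Add(Function('v')(Function('f')(-11), Function('D')(Function('Z')(Mul(-3, Pow(-4, -1))), -25)), 138051) = Add(Add(-7, Mul(4, Pow(Add(3, Mul(6, -9), Mul(-1, -9, Mul(46, -11))), 2))), 138051) = Add(Add(-7, Mul(4, Pow(Add(3, -54, Mul(-1, -9, -506)), 2))), 138051) = Add(Add(-7, Mul(4, Pow(Add(3, -54, -4554), 2))), 138051) = Add(Add(-7, Mul(4, Pow(-4605, 2))), 138051) = Add(Add(-7, Mul(4, 21206025)), 138051) = Add(Add(-7, 84824100), 138051) = Add(84824093, 138051) = 84962144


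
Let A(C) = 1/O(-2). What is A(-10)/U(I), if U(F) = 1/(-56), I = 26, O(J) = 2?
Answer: -28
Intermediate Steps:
U(F) = -1/56
A(C) = 1/2
A(-10)/U(I) = 1/(2*(-1/56)) = (1/2)*(-56) = -28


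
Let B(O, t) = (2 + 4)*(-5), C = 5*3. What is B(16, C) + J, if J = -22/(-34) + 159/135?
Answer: -21554/765 ≈ -28.175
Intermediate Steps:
C = 15
B(O, t) = -30 (B(O, t) = 6*(-5) = -30)
J = 1396/765 (J = -22*(-1/34) + 159*(1/135) = 11/17 + 53/45 = 1396/765 ≈ 1.8248)
B(16, C) + J = -30 + 1396/765 = -21554/765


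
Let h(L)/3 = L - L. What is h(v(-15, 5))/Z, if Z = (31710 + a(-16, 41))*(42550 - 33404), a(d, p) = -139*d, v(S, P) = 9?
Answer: 0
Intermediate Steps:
h(L) = 0 (h(L) = 3*(L - L) = 3*0 = 0)
Z = 310360364 (Z = (31710 - 139*(-16))*(42550 - 33404) = (31710 + 2224)*9146 = 33934*9146 = 310360364)
h(v(-15, 5))/Z = 0/310360364 = 0*(1/310360364) = 0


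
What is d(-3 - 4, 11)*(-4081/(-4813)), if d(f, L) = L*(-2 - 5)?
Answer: -314237/4813 ≈ -65.289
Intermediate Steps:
d(f, L) = -7*L (d(f, L) = L*(-7) = -7*L)
d(-3 - 4, 11)*(-4081/(-4813)) = (-7*11)*(-4081/(-4813)) = -(-314237)*(-1)/4813 = -77*4081/4813 = -314237/4813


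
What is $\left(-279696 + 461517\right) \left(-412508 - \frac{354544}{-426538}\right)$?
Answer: $- \frac{15995700907702980}{213269} \approx -7.5002 \cdot 10^{10}$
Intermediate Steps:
$\left(-279696 + 461517\right) \left(-412508 - \frac{354544}{-426538}\right) = 181821 \left(-412508 - - \frac{177272}{213269}\right) = 181821 \left(-412508 + \frac{177272}{213269}\right) = 181821 \left(- \frac{87974991380}{213269}\right) = - \frac{15995700907702980}{213269}$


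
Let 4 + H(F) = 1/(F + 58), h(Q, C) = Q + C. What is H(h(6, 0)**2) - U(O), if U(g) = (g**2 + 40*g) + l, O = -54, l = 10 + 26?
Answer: -74823/94 ≈ -795.99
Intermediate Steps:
l = 36
h(Q, C) = C + Q
H(F) = -4 + 1/(58 + F) (H(F) = -4 + 1/(F + 58) = -4 + 1/(58 + F))
U(g) = 36 + g**2 + 40*g (U(g) = (g**2 + 40*g) + 36 = 36 + g**2 + 40*g)
H(h(6, 0)**2) - U(O) = (-231 - 4*(0 + 6)**2)/(58 + (0 + 6)**2) - (36 + (-54)**2 + 40*(-54)) = (-231 - 4*6**2)/(58 + 6**2) - (36 + 2916 - 2160) = (-231 - 4*36)/(58 + 36) - 1*792 = (-231 - 144)/94 - 792 = (1/94)*(-375) - 792 = -375/94 - 792 = -74823/94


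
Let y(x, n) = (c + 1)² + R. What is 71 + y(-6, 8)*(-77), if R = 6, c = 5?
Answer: -3163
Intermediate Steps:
y(x, n) = 42 (y(x, n) = (5 + 1)² + 6 = 6² + 6 = 36 + 6 = 42)
71 + y(-6, 8)*(-77) = 71 + 42*(-77) = 71 - 3234 = -3163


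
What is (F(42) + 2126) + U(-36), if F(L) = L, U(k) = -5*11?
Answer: 2113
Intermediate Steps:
U(k) = -55
(F(42) + 2126) + U(-36) = (42 + 2126) - 55 = 2168 - 55 = 2113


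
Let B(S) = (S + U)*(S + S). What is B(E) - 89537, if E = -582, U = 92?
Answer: 480823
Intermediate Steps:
B(S) = 2*S*(92 + S) (B(S) = (S + 92)*(S + S) = (92 + S)*(2*S) = 2*S*(92 + S))
B(E) - 89537 = 2*(-582)*(92 - 582) - 89537 = 2*(-582)*(-490) - 89537 = 570360 - 89537 = 480823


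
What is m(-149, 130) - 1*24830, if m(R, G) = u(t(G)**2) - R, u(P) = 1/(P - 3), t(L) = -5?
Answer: -542981/22 ≈ -24681.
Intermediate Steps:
u(P) = 1/(-3 + P)
m(R, G) = 1/22 - R (m(R, G) = 1/(-3 + (-5)**2) - R = 1/(-3 + 25) - R = 1/22 - R)
m(-149, 130) - 1*24830 = (1/22 - 1*(-149)) - 1*24830 = (1/22 + 149) - 24830 = 3279/22 - 24830 = -542981/22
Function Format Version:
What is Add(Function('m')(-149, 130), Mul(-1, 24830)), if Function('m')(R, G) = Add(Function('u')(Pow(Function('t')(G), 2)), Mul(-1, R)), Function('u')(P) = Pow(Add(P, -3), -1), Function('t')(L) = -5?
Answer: Rational(-542981, 22) ≈ -24681.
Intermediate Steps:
Function('u')(P) = Pow(Add(-3, P), -1)
Function('m')(R, G) = Add(Rational(1, 22), Mul(-1, R)) (Function('m')(R, G) = Add(Pow(Add(-3, Pow(-5, 2)), -1), Mul(-1, R)) = Add(Pow(Add(-3, 25), -1), Mul(-1, R)) = Add(Pow(22, -1), Mul(-1, R)) = Add(Rational(1, 22), Mul(-1, R)))
Add(Function('m')(-149, 130), Mul(-1, 24830)) = Add(Add(Rational(1, 22), Mul(-1, -149)), Mul(-1, 24830)) = Add(Add(Rational(1, 22), 149), -24830) = Add(Rational(3279, 22), -24830) = Rational(-542981, 22)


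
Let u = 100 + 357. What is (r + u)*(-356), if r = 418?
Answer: -311500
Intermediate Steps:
u = 457
(r + u)*(-356) = (418 + 457)*(-356) = 875*(-356) = -311500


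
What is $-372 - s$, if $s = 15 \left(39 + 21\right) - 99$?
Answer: $-1173$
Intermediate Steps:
$s = 801$ ($s = 15 \cdot 60 - 99 = 900 - 99 = 801$)
$-372 - s = -372 - 801 = -1173$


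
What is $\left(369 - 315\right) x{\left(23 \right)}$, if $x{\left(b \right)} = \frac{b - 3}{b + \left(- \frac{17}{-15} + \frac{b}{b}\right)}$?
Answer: $\frac{16200}{377} \approx 42.971$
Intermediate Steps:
$x{\left(b \right)} = \frac{-3 + b}{\frac{32}{15} + b}$ ($x{\left(b \right)} = \frac{-3 + b}{b + \left(\left(-17\right) \left(- \frac{1}{15}\right) + 1\right)} = \frac{-3 + b}{b + \left(\frac{17}{15} + 1\right)} = \frac{-3 + b}{b + \frac{32}{15}} = \frac{-3 + b}{\frac{32}{15} + b}$)
$\left(369 - 315\right) x{\left(23 \right)} = \left(369 - 315\right) \frac{15 \left(-3 + 23\right)}{32 + 15 \cdot 23} = 54 \cdot 15 \frac{1}{32 + 345} \cdot 20 = 54 \cdot 15 \cdot \frac{1}{377} \cdot 20 = 54 \cdot \frac{300}{377} = \frac{16200}{377}$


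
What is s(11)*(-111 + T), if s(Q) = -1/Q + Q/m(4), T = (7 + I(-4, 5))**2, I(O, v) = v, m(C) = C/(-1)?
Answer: -375/4 ≈ -93.750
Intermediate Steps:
m(C) = -C (m(C) = C*(-1) = -C)
T = 144 (T = (7 + 5)**2 = 12**2 = 144)
s(Q) = -1/Q - Q/4 (s(Q) = -1/Q + Q/((-1*4)) = -1/Q + Q/(-4) = -1/Q + Q*(-1/4) = -1/Q - Q/4)
s(11)*(-111 + T) = (-1/11 - 1/4*11)*(-111 + 144) = (-1*1/11 - 11/4)*33 = (-1/11 - 11/4)*33 = -125/44*33 = -375/4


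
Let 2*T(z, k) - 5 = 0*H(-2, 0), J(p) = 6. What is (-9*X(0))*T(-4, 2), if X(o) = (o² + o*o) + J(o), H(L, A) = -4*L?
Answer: -135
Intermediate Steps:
X(o) = 6 + 2*o² (X(o) = (o² + o*o) + 6 = (o² + o²) + 6 = 2*o² + 6 = 6 + 2*o²)
T(z, k) = 5/2 (T(z, k) = 5/2 + (0*(-4*(-2)))/2 = 5/2 + (0*8)/2 = 5/2 + (½)*0 = 5/2 + 0 = 5/2)
(-9*X(0))*T(-4, 2) = -9*(6 + 2*0²)*(5/2) = -9*(6 + 2*0)*(5/2) = -9*(6 + 0)*(5/2) = -9*6*(5/2) = -54*5/2 = -135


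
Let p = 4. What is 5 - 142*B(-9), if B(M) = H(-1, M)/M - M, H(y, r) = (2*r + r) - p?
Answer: -15859/9 ≈ -1762.1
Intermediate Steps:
H(y, r) = -4 + 3*r (H(y, r) = (2*r + r) - 1*4 = 3*r - 4 = -4 + 3*r)
B(M) = -M + (-4 + 3*M)/M (B(M) = (-4 + 3*M)/M - M = -M + (-4 + 3*M)/M)
5 - 142*B(-9) = 5 - 142*(3 - 1*(-9) - 4/(-9)) = 5 - 142*(3 + 9 - 4*(-1/9)) = 5 - 142*(3 + 9 + 4/9) = 5 - 142*112/9 = 5 - 15904/9 = -15859/9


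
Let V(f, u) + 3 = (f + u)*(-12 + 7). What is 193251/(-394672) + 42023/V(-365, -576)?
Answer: 7838317627/927873872 ≈ 8.4476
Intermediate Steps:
V(f, u) = -3 - 5*f - 5*u (V(f, u) = -3 + (f + u)*(-12 + 7) = -3 + (f + u)*(-5) = -3 + (-5*f - 5*u) = -3 - 5*f - 5*u)
193251/(-394672) + 42023/V(-365, -576) = 193251/(-394672) + 42023/(-3 - 5*(-365) - 5*(-576)) = 193251*(-1/394672) + 42023/(-3 + 1825 + 2880) = -193251/394672 + 42023/4702 = 7838317627/927873872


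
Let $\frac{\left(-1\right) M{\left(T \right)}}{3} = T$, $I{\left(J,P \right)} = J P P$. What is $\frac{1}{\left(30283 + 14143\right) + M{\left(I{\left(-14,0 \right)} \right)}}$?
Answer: $\frac{1}{44426} \approx 2.2509 \cdot 10^{-5}$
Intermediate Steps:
$I{\left(J,P \right)} = J P^{2}$
$M{\left(T \right)} = - 3 T$
$\frac{1}{\left(30283 + 14143\right) + M{\left(I{\left(-14,0 \right)} \right)}} = \frac{1}{\left(30283 + 14143\right) - 3 \left(- 14 \cdot 0^{2}\right)} = \frac{1}{44426 - 3 \left(\left(-14\right) 0\right)} = \frac{1}{44426 - 0} = \frac{1}{44426 + 0} = \frac{1}{44426}$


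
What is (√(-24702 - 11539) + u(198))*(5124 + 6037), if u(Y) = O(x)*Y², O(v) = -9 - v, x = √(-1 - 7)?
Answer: -3938002596 - 875111688*I*√2 + 11161*I*√36241 ≈ -3.938e+9 - 1.2355e+9*I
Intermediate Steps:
x = 2*I*√2 (x = √(-8) = 2*I*√2 ≈ 2.8284*I)
u(Y) = Y²*(-9 - 2*I*√2) (u(Y) = (-9 - 2*I*√2)*Y² = Y²*(-9 - 2*I*√2))
(√(-24702 - 11539) + u(198))*(5124 + 6037) = (√(-24702 - 11539) + 198²*(-9 - 2*I*√2))*(5124 + 6037) = (√(-36241) + 39204*(-9 - 2*I*√2))*11161 = (I*√36241 + (-352836 - 78408*I*√2))*11161 = (-352836 + I*√36241 - 78408*I*√2)*11161 = -3938002596 - 875111688*I*√2 + 11161*I*√36241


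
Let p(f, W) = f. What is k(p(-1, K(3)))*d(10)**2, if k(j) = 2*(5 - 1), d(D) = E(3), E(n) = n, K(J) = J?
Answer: 72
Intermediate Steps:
d(D) = 3
k(j) = 8 (k(j) = 2*4 = 8)
k(p(-1, K(3)))*d(10)**2 = 8*3**2 = 8*9 = 72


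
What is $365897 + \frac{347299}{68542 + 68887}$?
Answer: $\frac{50285206112}{137429} \approx 3.659 \cdot 10^{5}$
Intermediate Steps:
$365897 + \frac{347299}{68542 + 68887} = 365897 + \frac{347299}{137429} = \frac{50285206112}{137429}$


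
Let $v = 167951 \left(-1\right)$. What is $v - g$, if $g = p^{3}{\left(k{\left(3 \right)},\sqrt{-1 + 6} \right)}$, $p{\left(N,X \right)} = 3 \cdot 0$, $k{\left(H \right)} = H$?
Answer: $-167951$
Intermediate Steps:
$p{\left(N,X \right)} = 0$
$v = -167951$
$g = 0$ ($g = 0^{3} = 0$)
$v - g = -167951 - 0 = -167951 + 0 = -167951$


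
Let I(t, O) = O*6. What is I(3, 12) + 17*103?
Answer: 1823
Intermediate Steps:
I(t, O) = 6*O
I(3, 12) + 17*103 = 6*12 + 17*103 = 72 + 1751 = 1823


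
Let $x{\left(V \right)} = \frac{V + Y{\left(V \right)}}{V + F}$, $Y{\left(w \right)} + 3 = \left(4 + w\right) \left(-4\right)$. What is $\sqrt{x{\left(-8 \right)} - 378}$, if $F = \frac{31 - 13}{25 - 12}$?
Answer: $\frac{i \sqrt{2801278}}{86} \approx 19.462 i$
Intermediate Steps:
$Y{\left(w \right)} = -19 - 4 w$ ($Y{\left(w \right)} = -3 + \left(4 + w\right) \left(-4\right) = -3 - \left(16 + 4 w\right) = -19 - 4 w$)
$F = \frac{18}{13} \approx 1.3846$
$x{\left(V \right)} = \frac{-19 - 3 V}{\frac{18}{13} + V}$ ($x{\left(V \right)} = \frac{V - \left(19 + 4 V\right)}{V + \frac{18}{13}} = \frac{-19 - 3 V}{\frac{18}{13} + V}$)
$\sqrt{x{\left(-8 \right)} - 378} = \sqrt{\frac{13 \left(-19 - -24\right)}{18 + 13 \left(-8\right)} - 378} = \sqrt{\frac{13 \left(-19 + 24\right)}{18 - 104} - 378} = \sqrt{13 \frac{1}{-86} \cdot 5 - 378} = \sqrt{13 \left(- \frac{1}{86}\right) 5 - 378} = \sqrt{- \frac{65}{86} - 378} = \sqrt{- \frac{32573}{86}} = \frac{i \sqrt{2801278}}{86}$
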